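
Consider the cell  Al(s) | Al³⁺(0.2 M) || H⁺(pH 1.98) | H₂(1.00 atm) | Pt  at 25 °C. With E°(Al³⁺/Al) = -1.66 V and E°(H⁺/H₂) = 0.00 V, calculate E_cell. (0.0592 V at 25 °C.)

The hydrogen couple is the cathode, so E°_cell = 1.66 V; n = 6.
[H⁺] = 10^(−1.98) = 0.010 M, and Q = [Al³⁺]^2·P(H₂)^3 / [H⁺]^6 = 3.03 × 10^10.
E = E° − (0.0592/6) log Q = 1.66 − (0.0592/6)(10.482) = 1.557 V.

1.56 V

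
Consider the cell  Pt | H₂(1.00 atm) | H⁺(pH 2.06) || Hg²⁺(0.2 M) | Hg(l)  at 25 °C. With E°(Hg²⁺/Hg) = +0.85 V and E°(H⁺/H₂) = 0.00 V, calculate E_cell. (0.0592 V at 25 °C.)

The Hg²⁺/Hg couple is the cathode, so E°_cell = 0.85 V; n = 2.
[H⁺] = 10^(−2.06) = 0.0087 M, and Q = [H⁺]^2 / ([Hg²⁺]·P(H₂)) = 3.79 × 10^-4.
E = E° − (0.0592/2) log Q = 0.85 − (0.0592/2)(-3.421) = 0.951 V.

0.95 V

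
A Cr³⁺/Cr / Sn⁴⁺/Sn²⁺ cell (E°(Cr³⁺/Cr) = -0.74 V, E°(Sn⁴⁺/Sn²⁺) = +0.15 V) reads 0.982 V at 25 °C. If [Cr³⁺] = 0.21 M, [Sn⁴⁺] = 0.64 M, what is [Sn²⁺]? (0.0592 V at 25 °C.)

0.0014 M

From the Nernst equation, log Q = n(E° − E)/0.0592 = 6(0.89 − 0.982)/0.0592 = -9.324, so Q = 4.74 × 10^-10.
With Q = [Cr³⁺]^2·[Sn²⁺]^3/[Sn⁴⁺]^3 and the known concentrations, [Sn²⁺]^3 in the numerator gives [Sn²⁺] = 0.0014 M.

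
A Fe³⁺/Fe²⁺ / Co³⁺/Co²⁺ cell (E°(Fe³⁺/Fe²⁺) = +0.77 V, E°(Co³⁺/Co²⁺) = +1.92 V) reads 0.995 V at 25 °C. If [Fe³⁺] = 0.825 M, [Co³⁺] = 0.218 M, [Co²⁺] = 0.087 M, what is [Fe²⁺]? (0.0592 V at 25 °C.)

7.9 × 10^-4 M

From the Nernst equation, log Q = n(E° − E)/0.0592 = 1(1.15 − 0.995)/0.0592 = 2.618, so Q = 415.
With Q = [Fe³⁺]·[Co²⁺]/([Fe²⁺]·[Co³⁺]) and the known concentrations, [Fe²⁺] in the denominator gives [Fe²⁺] = 7.9 × 10^-4 M.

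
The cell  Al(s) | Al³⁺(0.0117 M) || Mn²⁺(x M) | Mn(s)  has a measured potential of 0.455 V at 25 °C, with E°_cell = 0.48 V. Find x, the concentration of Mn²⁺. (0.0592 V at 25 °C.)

0.0074 M

From the Nernst equation, log Q = n(E° − E)/0.0592 = 6(0.48 − 0.455)/0.0592 = 2.534, so Q = 342.
With Q = [Al³⁺]^2/[Mn²⁺]^3 and the known concentrations, [Mn²⁺]^3 in the denominator gives [Mn²⁺] = 0.0074 M.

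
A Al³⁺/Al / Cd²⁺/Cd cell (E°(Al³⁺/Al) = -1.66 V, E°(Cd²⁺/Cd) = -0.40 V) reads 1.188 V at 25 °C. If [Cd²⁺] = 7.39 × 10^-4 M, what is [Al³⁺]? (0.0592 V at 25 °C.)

0.089 M

From the Nernst equation, log Q = n(E° − E)/0.0592 = 6(1.26 − 1.188)/0.0592 = 7.297, so Q = 1.98 × 10^7.
With Q = [Al³⁺]^2/[Cd²⁺]^3 and the known concentrations, [Al³⁺]^2 in the numerator gives [Al³⁺] = 0.089 M.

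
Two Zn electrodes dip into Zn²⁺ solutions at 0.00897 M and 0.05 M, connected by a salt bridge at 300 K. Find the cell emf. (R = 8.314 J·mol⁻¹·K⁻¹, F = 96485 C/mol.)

Both half-cells are Zn²⁺/Zn, so E°_cell = 0. The concentrated side is the cathode; the cell reaction moves Zn²⁺ from high to low concentration with n = 2.
Q = [Zn²⁺]_dilute/[Zn²⁺]_conc = 0.00897/0.05 = 0.179.
E = 0 − (RT/nF) ln Q = −((8.314×300)/(2×96485))(-1.718) = 0.0222 V.

0.022 V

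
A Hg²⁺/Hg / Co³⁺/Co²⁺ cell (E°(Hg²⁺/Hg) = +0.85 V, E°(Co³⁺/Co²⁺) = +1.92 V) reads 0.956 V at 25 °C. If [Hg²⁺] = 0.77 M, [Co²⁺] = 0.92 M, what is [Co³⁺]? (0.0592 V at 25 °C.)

0.0096 M

From the Nernst equation, log Q = n(E° − E)/0.0592 = 2(1.07 − 0.956)/0.0592 = 3.851, so Q = 7100.
With Q = [Hg²⁺]·[Co²⁺]^2/[Co³⁺]^2 and the known concentrations, [Co³⁺]^2 in the denominator gives [Co³⁺] = 0.0096 M.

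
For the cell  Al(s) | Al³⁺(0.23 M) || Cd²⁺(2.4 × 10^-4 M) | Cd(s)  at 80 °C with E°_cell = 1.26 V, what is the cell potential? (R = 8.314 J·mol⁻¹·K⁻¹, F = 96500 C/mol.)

1.15 V

Balancing electrons gives n = 6; the reaction quotient is Q = [Al³⁺]^2/[Cd²⁺]^3 = 3.83 × 10^9.
E = E° − (RT/nF) ln Q = 1.26 − (8.314×353)/(6×96500) × (22.065) = 1.260 − 0.112 = 1.148 V.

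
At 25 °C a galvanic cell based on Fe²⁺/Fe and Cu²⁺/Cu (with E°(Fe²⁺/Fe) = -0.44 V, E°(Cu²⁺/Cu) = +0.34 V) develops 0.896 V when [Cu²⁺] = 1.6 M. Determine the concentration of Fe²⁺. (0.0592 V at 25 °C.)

From the Nernst equation, log Q = n(E° − E)/0.0592 = 2(0.78 − 0.896)/0.0592 = -3.919, so Q = 1.21 × 10^-4.
With Q = [Fe²⁺]/[Cu²⁺] and the known concentrations, [Fe²⁺] in the numerator gives [Fe²⁺] = 1.9 × 10^-4 M.

1.9 × 10^-4 M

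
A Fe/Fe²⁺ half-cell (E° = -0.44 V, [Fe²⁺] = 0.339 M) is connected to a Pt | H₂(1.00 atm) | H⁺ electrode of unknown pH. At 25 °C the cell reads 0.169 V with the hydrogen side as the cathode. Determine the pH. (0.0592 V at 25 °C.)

E°_cell = 0.44 V and n = 2.
log Q = n(E° − E)/0.0592 = 2×(0.44 − 0.169)/0.0592 = 9.155.
With Q = [Fe²⁺]·P(H₂) / [H⁺]^2, solving for [H⁺] gives log[H⁺] = -4.813, so pH = 4.81.

pH = 4.81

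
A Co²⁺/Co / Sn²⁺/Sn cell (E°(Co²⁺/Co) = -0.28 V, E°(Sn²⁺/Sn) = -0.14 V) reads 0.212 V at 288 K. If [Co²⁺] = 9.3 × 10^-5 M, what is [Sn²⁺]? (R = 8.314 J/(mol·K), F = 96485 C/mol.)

From the Nernst equation, ln Q = nF(E° − E)/RT = 2×96485×(0.14 − 0.212)/(8.314×288) = -5.803, so Q = 0.00302.
With Q = [Co²⁺]/[Sn²⁺] and the known concentrations, [Sn²⁺] in the denominator gives [Sn²⁺] = 0.031 M.

0.031 M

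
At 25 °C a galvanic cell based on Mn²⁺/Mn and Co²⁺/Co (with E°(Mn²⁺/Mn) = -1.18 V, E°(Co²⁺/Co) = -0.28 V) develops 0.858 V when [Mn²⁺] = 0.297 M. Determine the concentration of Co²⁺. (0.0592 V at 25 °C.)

From the Nernst equation, log Q = n(E° − E)/0.0592 = 2(0.90 − 0.858)/0.0592 = 1.419, so Q = 26.2.
With Q = [Mn²⁺]/[Co²⁺] and the known concentrations, [Co²⁺] in the denominator gives [Co²⁺] = 0.011 M.

0.011 M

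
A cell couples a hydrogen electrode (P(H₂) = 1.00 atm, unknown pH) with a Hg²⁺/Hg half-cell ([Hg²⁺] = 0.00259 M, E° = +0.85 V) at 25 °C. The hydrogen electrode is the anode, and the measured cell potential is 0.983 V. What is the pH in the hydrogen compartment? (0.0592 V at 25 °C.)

pH = 3.54

E°_cell = 0.85 V and n = 2.
log Q = n(E° − E)/0.0592 = 2×(0.85 − 0.983)/0.0592 = -4.493.
With Q = [H⁺]^2 / ([Hg²⁺]·P(H₂)), solving for [H⁺] gives log[H⁺] = -3.540, so pH = 3.54.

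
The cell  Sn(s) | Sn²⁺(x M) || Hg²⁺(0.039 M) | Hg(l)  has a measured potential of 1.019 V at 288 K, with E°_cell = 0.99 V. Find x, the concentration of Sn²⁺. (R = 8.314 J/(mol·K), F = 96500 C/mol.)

0.0038 M

From the Nernst equation, ln Q = nF(E° − E)/RT = 2×96500×(0.99 − 1.019)/(8.314×288) = -2.338, so Q = 0.0966.
With Q = [Sn²⁺]/[Hg²⁺] and the known concentrations, [Sn²⁺] in the numerator gives [Sn²⁺] = 0.0038 M.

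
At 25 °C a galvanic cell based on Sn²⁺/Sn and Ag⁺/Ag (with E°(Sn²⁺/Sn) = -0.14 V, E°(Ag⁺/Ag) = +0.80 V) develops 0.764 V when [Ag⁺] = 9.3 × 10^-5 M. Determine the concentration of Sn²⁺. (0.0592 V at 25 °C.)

0.0076 M

From the Nernst equation, log Q = n(E° − E)/0.0592 = 2(0.94 − 0.764)/0.0592 = 5.946, so Q = 8.83 × 10^5.
With Q = [Sn²⁺]/[Ag⁺]^2 and the known concentrations, [Sn²⁺] in the numerator gives [Sn²⁺] = 0.0076 M.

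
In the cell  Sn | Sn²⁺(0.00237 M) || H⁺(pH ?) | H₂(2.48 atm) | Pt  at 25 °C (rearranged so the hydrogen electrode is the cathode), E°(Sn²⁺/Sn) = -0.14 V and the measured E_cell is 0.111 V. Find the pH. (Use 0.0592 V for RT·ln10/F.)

pH = 1.61

E°_cell = 0.14 V and n = 2.
log Q = n(E° − E)/0.0592 = 2×(0.14 − 0.111)/0.0592 = 0.980.
With Q = [Sn²⁺]·P(H₂) / [H⁺]^2, solving for [H⁺] gives log[H⁺] = -1.605, so pH = 1.61.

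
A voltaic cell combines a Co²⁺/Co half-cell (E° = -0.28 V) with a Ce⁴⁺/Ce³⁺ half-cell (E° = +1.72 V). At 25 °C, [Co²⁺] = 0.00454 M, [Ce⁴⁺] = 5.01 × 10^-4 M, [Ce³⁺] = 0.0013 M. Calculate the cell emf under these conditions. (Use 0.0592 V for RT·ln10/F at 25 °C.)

The Ce⁴⁺/Ce³⁺ couple has the higher reduction potential and acts as the cathode, so E°_cell = +1.72 − (-0.28) = 2.00 V.
Balancing electrons gives n = 2; the reaction quotient is Q = [Co²⁺]·[Ce³⁺]^2/[Ce⁴⁺]^2 = 0.0306.
At 25 °C, E = E° − (0.0592/n) log Q = 2.00 − (0.0592/2)(-1.515) = 2.000 + 0.045 = 2.045 V.

2.04 V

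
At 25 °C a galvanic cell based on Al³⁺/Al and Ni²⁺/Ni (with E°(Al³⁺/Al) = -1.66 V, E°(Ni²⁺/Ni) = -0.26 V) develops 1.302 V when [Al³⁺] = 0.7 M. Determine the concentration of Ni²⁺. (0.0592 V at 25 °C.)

3.9 × 10^-4 M

From the Nernst equation, log Q = n(E° − E)/0.0592 = 6(1.40 − 1.302)/0.0592 = 9.932, so Q = 8.56 × 10^9.
With Q = [Al³⁺]^2/[Ni²⁺]^3 and the known concentrations, [Ni²⁺]^3 in the denominator gives [Ni²⁺] = 3.9 × 10^-4 M.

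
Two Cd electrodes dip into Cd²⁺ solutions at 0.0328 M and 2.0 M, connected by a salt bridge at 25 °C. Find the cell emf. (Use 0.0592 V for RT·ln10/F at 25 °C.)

Both half-cells are Cd²⁺/Cd, so E°_cell = 0. The concentrated side is the cathode; the cell reaction moves Cd²⁺ from high to low concentration with n = 2.
Q = [Cd²⁺]_dilute/[Cd²⁺]_conc = 0.0328/2.0 = 0.0164.
E = 0 − (0.0592/2) log Q = −(0.0592/2)(-1.785) = 0.0528 V.

0.053 V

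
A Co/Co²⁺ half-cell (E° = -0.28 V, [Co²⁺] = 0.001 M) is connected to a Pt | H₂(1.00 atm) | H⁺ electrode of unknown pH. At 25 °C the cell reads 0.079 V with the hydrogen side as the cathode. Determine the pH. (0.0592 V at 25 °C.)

pH = 4.90

E°_cell = 0.28 V and n = 2.
log Q = n(E° − E)/0.0592 = 2×(0.28 − 0.079)/0.0592 = 6.791.
With Q = [Co²⁺]·P(H₂) / [H⁺]^2, solving for [H⁺] gives log[H⁺] = -4.895, so pH = 4.90.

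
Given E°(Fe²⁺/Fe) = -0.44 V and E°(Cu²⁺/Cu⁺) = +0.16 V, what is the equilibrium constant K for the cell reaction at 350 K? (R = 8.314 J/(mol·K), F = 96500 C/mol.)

E°_cell = +0.16 − (-0.44) = 0.60 V, with n = 2 electrons transferred.
At equilibrium E = 0, so the Nernst equation gives ln K = nFE°/RT = (2)(96500)(0.60)/((8.314)(350)) = 39.80.
K = e^39.80 = 1.9 × 10^17.

1.9 × 10^17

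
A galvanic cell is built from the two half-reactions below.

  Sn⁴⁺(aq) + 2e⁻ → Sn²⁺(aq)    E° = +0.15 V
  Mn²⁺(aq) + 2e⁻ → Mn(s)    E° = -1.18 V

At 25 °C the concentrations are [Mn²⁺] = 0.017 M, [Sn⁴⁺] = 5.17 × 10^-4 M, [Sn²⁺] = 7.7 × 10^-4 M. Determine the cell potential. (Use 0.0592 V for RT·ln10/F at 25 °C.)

1.38 V

The Sn⁴⁺/Sn²⁺ couple has the higher reduction potential and acts as the cathode, so E°_cell = +0.15 − (-1.18) = 1.33 V.
Balancing electrons gives n = 2; the reaction quotient is Q = [Mn²⁺]·[Sn²⁺]/[Sn⁴⁺] = 0.0253.
At 25 °C, E = E° − (0.0592/n) log Q = 1.33 − (0.0592/2)(-1.597) = 1.330 + 0.047 = 1.377 V.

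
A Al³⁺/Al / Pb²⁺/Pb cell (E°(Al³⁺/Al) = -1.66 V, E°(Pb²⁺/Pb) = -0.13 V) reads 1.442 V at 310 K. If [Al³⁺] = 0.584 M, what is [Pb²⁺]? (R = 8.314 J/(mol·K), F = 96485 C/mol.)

9.6 × 10^-4 M

From the Nernst equation, ln Q = nF(E° − E)/RT = 6×96485×(1.53 − 1.442)/(8.314×310) = 19.766, so Q = 3.84 × 10^8.
With Q = [Al³⁺]^2/[Pb²⁺]^3 and the known concentrations, [Pb²⁺]^3 in the denominator gives [Pb²⁺] = 9.6 × 10^-4 M.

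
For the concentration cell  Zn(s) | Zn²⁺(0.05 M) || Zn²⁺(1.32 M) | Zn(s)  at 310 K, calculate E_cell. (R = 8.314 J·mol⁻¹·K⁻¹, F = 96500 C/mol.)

0.044 V

Both half-cells are Zn²⁺/Zn, so E°_cell = 0. The concentrated side is the cathode; the cell reaction moves Zn²⁺ from high to low concentration with n = 2.
Q = [Zn²⁺]_dilute/[Zn²⁺]_conc = 0.05/1.32 = 0.0379.
E = 0 − (RT/nF) ln Q = −((8.314×310)/(2×96500))(-3.273) = 0.0437 V.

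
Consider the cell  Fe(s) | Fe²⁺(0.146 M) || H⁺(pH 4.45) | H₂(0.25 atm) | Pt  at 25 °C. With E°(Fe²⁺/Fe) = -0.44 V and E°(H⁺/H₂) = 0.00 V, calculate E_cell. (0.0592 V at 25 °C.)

The hydrogen couple is the cathode, so E°_cell = 0.44 V; n = 2.
[H⁺] = 10^(−4.45) = 3.5 × 10^-5 M, and Q = [Fe²⁺]·P(H₂) / [H⁺]^2 = 2.9 × 10^7.
E = E° − (0.0592/2) log Q = 0.44 − (0.0592/2)(7.462) = 0.219 V.

0.22 V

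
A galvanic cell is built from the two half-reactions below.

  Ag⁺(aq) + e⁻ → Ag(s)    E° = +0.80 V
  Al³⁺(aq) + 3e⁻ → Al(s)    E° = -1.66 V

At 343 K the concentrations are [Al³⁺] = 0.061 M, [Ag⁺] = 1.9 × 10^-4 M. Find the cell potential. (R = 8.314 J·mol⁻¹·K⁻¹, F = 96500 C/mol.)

The Ag⁺/Ag couple has the higher reduction potential and acts as the cathode, so E°_cell = +0.80 − (-1.66) = 2.46 V.
Balancing electrons gives n = 3; the reaction quotient is Q = [Al³⁺]/[Ag⁺]^3 = 8.89 × 10^9.
E = E° − (RT/nF) ln Q = 2.46 − (8.314×343)/(3×96500) × (22.909) = 2.460 − 0.226 = 2.234 V.

2.23 V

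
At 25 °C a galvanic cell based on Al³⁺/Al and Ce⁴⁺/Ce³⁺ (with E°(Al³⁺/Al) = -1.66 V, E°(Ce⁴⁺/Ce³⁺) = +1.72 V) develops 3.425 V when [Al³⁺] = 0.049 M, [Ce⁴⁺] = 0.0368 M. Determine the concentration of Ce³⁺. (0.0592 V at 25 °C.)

From the Nernst equation, log Q = n(E° − E)/0.0592 = 3(3.38 − 3.425)/0.0592 = -2.280, so Q = 0.00524.
With Q = [Al³⁺]·[Ce³⁺]^3/[Ce⁴⁺]^3 and the known concentrations, [Ce³⁺]^3 in the numerator gives [Ce³⁺] = 0.017 M.

0.017 M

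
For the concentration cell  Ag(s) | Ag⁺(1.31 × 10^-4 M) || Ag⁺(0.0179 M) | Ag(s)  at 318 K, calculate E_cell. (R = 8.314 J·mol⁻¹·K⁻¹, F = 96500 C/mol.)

Both half-cells are Ag⁺/Ag, so E°_cell = 0. The concentrated side is the cathode; the cell reaction moves Ag⁺ from high to low concentration with n = 1.
Q = [Ag⁺]_dilute/[Ag⁺]_conc = 1.31 × 10^-4/0.0179 = 0.00732.
E = 0 − (RT/nF) ln Q = −((8.314×318)/(1×96500))(-4.917) = 0.1347 V.

0.13 V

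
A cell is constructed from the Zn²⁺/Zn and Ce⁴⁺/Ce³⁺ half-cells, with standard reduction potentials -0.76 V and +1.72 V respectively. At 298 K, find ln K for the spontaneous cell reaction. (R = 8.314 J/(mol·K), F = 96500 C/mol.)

E°_cell = +1.72 − (-0.76) = 2.48 V, with n = 2 electrons transferred.
At equilibrium E = 0, so the Nernst equation gives ln K = nFE°/RT = (2)(96500)(2.48)/((8.314)(298)) = 193.19.

ln K = 193.2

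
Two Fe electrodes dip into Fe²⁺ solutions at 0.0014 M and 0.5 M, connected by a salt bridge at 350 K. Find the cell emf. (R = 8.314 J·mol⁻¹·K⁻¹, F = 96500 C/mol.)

Both half-cells are Fe²⁺/Fe, so E°_cell = 0. The concentrated side is the cathode; the cell reaction moves Fe²⁺ from high to low concentration with n = 2.
Q = [Fe²⁺]_dilute/[Fe²⁺]_conc = 0.0014/0.5 = 0.00280.
E = 0 − (RT/nF) ln Q = −((8.314×350)/(2×96500))(-5.878) = 0.0886 V.

0.089 V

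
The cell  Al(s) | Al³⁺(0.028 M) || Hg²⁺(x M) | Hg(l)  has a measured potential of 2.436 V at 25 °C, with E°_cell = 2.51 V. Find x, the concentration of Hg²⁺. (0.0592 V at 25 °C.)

2.9 × 10^-4 M

From the Nernst equation, log Q = n(E° − E)/0.0592 = 6(2.51 − 2.436)/0.0592 = 7.500, so Q = 3.16 × 10^7.
With Q = [Al³⁺]^2/[Hg²⁺]^3 and the known concentrations, [Hg²⁺]^3 in the denominator gives [Hg²⁺] = 2.9 × 10^-4 M.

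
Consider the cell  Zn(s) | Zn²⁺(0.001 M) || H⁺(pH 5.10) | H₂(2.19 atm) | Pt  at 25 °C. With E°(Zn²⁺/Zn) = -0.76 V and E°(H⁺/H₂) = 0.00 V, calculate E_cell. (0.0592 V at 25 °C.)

The hydrogen couple is the cathode, so E°_cell = 0.76 V; n = 2.
[H⁺] = 10^(−5.10) = 7.9 × 10^-6 M, and Q = [Zn²⁺]·P(H₂) / [H⁺]^2 = 3.47 × 10^7.
E = E° − (0.0592/2) log Q = 0.76 − (0.0592/2)(7.540) = 0.537 V.

0.54 V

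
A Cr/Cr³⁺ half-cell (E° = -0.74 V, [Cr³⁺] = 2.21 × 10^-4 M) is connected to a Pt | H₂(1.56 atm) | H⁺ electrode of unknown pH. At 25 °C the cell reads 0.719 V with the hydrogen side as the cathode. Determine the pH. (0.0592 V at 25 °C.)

E°_cell = 0.74 V and n = 6.
log Q = n(E° − E)/0.0592 = 6×(0.74 − 0.719)/0.0592 = 2.128.
With Q = [Cr³⁺]^2·P(H₂)^3 / [H⁺]^6, solving for [H⁺] gives log[H⁺] = -1.477, so pH = 1.48.

pH = 1.48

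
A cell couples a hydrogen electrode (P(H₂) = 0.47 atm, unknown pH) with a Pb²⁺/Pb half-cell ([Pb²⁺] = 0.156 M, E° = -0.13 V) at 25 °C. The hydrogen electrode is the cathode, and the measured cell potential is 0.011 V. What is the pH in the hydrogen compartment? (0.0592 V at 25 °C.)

E°_cell = 0.13 V and n = 2.
log Q = n(E° − E)/0.0592 = 2×(0.13 − 0.011)/0.0592 = 4.020.
With Q = [Pb²⁺]·P(H₂) / [H⁺]^2, solving for [H⁺] gives log[H⁺] = -2.578, so pH = 2.58.

pH = 2.58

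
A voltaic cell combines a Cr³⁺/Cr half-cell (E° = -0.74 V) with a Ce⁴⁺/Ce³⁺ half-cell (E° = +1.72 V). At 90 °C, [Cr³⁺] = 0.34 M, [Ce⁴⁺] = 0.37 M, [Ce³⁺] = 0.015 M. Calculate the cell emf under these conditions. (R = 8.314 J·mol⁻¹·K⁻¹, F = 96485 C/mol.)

2.57 V

The Ce⁴⁺/Ce³⁺ couple has the higher reduction potential and acts as the cathode, so E°_cell = +1.72 − (-0.74) = 2.46 V.
Balancing electrons gives n = 3; the reaction quotient is Q = [Cr³⁺]·[Ce³⁺]^3/[Ce⁴⁺]^3 = 2.27 × 10^-5.
E = E° − (RT/nF) ln Q = 2.46 − (8.314×363)/(3×96485) × (-10.695) = 2.460 + 0.112 = 2.572 V.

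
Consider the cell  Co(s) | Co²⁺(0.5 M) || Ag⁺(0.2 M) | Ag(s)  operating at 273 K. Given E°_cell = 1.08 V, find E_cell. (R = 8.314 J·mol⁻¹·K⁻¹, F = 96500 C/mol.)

1.05 V

Balancing electrons gives n = 2; the reaction quotient is Q = [Co²⁺]/[Ag⁺]^2 = 12.5.
E = E° − (RT/nF) ln Q = 1.08 − (8.314×273)/(2×96500) × (2.526) = 1.080 − 0.030 = 1.050 V.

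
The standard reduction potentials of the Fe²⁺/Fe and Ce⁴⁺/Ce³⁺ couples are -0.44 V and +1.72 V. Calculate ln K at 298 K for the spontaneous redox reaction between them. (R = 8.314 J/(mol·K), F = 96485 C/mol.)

ln K = 168.2

E°_cell = +1.72 − (-0.44) = 2.16 V, with n = 2 electrons transferred.
At equilibrium E = 0, so the Nernst equation gives ln K = nFE°/RT = (2)(96485)(2.16)/((8.314)(298)) = 168.24.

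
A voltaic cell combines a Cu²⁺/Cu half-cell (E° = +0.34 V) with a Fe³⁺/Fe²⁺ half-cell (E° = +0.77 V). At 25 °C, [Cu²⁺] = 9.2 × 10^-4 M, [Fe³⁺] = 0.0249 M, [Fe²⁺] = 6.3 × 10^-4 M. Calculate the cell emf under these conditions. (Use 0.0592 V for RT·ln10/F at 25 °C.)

0.614 V

The Fe³⁺/Fe²⁺ couple has the higher reduction potential and acts as the cathode, so E°_cell = +0.77 − (+0.34) = 0.43 V.
Balancing electrons gives n = 2; the reaction quotient is Q = [Cu²⁺]·[Fe²⁺]^2/[Fe³⁺]^2 = 5.89 × 10^-7.
At 25 °C, E = E° − (0.0592/n) log Q = 0.43 − (0.0592/2)(-6.230) = 0.430 + 0.184 = 0.614 V.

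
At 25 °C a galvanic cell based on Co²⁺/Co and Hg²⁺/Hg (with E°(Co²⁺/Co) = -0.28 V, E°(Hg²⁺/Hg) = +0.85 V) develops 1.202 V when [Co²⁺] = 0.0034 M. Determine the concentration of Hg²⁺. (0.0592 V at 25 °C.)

From the Nernst equation, log Q = n(E° − E)/0.0592 = 2(1.13 − 1.202)/0.0592 = -2.432, so Q = 0.00369.
With Q = [Co²⁺]/[Hg²⁺] and the known concentrations, [Hg²⁺] in the denominator gives [Hg²⁺] = 0.92 M.

0.92 M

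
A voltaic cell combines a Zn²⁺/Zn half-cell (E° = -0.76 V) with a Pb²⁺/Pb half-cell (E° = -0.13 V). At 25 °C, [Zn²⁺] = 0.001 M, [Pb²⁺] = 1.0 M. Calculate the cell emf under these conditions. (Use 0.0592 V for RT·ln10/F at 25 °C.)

0.719 V

The Pb²⁺/Pb couple has the higher reduction potential and acts as the cathode, so E°_cell = -0.13 − (-0.76) = 0.63 V.
Balancing electrons gives n = 2; the reaction quotient is Q = [Zn²⁺]/[Pb²⁺] = 0.00100.
At 25 °C, E = E° − (0.0592/n) log Q = 0.63 − (0.0592/2)(-3.000) = 0.630 + 0.089 = 0.719 V.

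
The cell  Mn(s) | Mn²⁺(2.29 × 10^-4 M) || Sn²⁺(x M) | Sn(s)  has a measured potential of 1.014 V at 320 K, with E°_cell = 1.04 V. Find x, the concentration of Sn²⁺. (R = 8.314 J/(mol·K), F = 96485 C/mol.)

From the Nernst equation, ln Q = nF(E° − E)/RT = 2×96485×(1.04 − 1.014)/(8.314×320) = 1.886, so Q = 6.59.
With Q = [Mn²⁺]/[Sn²⁺] and the known concentrations, [Sn²⁺] in the denominator gives [Sn²⁺] = 3.5 × 10^-5 M.

3.5 × 10^-5 M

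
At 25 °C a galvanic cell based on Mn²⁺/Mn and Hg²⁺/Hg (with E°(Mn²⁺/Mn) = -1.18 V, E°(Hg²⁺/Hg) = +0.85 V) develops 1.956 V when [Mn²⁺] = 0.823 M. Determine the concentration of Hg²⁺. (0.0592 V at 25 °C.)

From the Nernst equation, log Q = n(E° − E)/0.0592 = 2(2.03 − 1.956)/0.0592 = 2.500, so Q = 316.
With Q = [Mn²⁺]/[Hg²⁺] and the known concentrations, [Hg²⁺] in the denominator gives [Hg²⁺] = 0.0026 M.

0.0026 M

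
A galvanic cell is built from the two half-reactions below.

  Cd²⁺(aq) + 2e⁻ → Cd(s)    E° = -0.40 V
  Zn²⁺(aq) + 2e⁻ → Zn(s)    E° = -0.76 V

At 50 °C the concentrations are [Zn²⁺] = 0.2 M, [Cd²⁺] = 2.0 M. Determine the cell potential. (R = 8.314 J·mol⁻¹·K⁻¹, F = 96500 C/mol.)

0.392 V

The Cd²⁺/Cd couple has the higher reduction potential and acts as the cathode, so E°_cell = -0.40 − (-0.76) = 0.36 V.
Balancing electrons gives n = 2; the reaction quotient is Q = [Zn²⁺]/[Cd²⁺] = 0.100.
E = E° − (RT/nF) ln Q = 0.36 − (8.314×323)/(2×96500) × (-2.303) = 0.360 + 0.032 = 0.392 V.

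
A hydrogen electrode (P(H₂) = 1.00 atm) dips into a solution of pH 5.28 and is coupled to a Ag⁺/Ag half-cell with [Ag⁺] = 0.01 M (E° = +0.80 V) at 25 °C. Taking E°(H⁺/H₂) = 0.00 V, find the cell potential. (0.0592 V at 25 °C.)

0.99 V

The Ag⁺/Ag couple is the cathode, so E°_cell = 0.80 V; n = 2.
[H⁺] = 10^(−5.28) = 5.2 × 10^-6 M, and Q = [H⁺]^2 / ([Ag⁺]^2·P(H₂)) = 2.75 × 10^-7.
E = E° − (0.0592/2) log Q = 0.80 − (0.0592/2)(-6.560) = 0.994 V.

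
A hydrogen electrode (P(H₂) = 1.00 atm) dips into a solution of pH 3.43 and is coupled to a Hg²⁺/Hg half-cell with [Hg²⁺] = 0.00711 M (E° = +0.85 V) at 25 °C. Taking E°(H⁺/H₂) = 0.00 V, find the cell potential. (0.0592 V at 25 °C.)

0.99 V

The Hg²⁺/Hg couple is the cathode, so E°_cell = 0.85 V; n = 2.
[H⁺] = 10^(−3.43) = 3.7 × 10^-4 M, and Q = [H⁺]^2 / ([Hg²⁺]·P(H₂)) = 1.94 × 10^-5.
E = E° − (0.0592/2) log Q = 0.85 − (0.0592/2)(-4.712) = 0.989 V.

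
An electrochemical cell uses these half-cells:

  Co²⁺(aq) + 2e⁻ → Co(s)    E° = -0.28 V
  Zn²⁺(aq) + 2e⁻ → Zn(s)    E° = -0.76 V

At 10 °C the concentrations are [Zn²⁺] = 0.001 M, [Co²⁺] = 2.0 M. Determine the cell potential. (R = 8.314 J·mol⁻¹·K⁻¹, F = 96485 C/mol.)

0.573 V

The Co²⁺/Co couple has the higher reduction potential and acts as the cathode, so E°_cell = -0.28 − (-0.76) = 0.48 V.
Balancing electrons gives n = 2; the reaction quotient is Q = [Zn²⁺]/[Co²⁺] = 5 × 10^-4.
E = E° − (RT/nF) ln Q = 0.48 − (8.314×283)/(2×96485) × (-7.601) = 0.480 + 0.093 = 0.573 V.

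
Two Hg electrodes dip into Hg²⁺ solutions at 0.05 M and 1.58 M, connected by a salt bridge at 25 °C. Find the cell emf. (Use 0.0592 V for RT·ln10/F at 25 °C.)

Both half-cells are Hg²⁺/Hg, so E°_cell = 0. The concentrated side is the cathode; the cell reaction moves Hg²⁺ from high to low concentration with n = 2.
Q = [Hg²⁺]_dilute/[Hg²⁺]_conc = 0.05/1.58 = 0.0316.
E = 0 − (0.0592/2) log Q = −(0.0592/2)(-1.500) = 0.0444 V.

0.044 V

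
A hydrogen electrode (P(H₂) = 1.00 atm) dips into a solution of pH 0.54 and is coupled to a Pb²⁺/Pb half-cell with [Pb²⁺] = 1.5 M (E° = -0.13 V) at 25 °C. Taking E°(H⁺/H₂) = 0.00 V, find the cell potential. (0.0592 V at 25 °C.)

0.093 V

The hydrogen couple is the cathode, so E°_cell = 0.13 V; n = 2.
[H⁺] = 10^(−0.54) = 0.29 M, and Q = [Pb²⁺]·P(H₂) / [H⁺]^2 = 18.0.
E = E° − (0.0592/2) log Q = 0.13 − (0.0592/2)(1.256) = 0.093 V.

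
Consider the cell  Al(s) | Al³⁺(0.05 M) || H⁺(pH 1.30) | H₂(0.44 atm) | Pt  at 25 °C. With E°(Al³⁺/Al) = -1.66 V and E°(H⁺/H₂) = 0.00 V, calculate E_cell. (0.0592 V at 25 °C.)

The hydrogen couple is the cathode, so E°_cell = 1.66 V; n = 6.
[H⁺] = 10^(−1.30) = 0.050 M, and Q = [Al³⁺]^2·P(H₂)^3 / [H⁺]^6 = 1.34 × 10^4.
E = E° − (0.0592/6) log Q = 1.66 − (0.0592/6)(4.128) = 1.619 V.

1.62 V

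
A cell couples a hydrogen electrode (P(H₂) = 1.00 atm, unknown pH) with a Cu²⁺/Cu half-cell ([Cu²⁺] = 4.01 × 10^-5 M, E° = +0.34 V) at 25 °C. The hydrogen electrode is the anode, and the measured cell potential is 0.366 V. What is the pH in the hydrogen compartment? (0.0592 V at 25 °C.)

E°_cell = 0.34 V and n = 2.
log Q = n(E° − E)/0.0592 = 2×(0.34 − 0.366)/0.0592 = -0.878.
With Q = [H⁺]^2 / ([Cu²⁺]·P(H₂)), solving for [H⁺] gives log[H⁺] = -2.638, so pH = 2.64.

pH = 2.64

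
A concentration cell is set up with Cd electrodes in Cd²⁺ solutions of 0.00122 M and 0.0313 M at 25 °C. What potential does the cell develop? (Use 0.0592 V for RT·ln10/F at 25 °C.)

Both half-cells are Cd²⁺/Cd, so E°_cell = 0. The concentrated side is the cathode; the cell reaction moves Cd²⁺ from high to low concentration with n = 2.
Q = [Cd²⁺]_dilute/[Cd²⁺]_conc = 0.00122/0.0313 = 0.0390.
E = 0 − (0.0592/2) log Q = −(0.0592/2)(-1.409) = 0.0417 V.

0.042 V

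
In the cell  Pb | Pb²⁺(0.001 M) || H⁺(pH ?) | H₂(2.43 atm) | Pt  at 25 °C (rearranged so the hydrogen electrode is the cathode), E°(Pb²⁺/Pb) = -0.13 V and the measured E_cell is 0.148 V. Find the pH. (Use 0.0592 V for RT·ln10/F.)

pH = 1.00

E°_cell = 0.13 V and n = 2.
log Q = n(E° − E)/0.0592 = 2×(0.13 − 0.148)/0.0592 = -0.608.
With Q = [Pb²⁺]·P(H₂) / [H⁺]^2, solving for [H⁺] gives log[H⁺] = -1.003, so pH = 1.00.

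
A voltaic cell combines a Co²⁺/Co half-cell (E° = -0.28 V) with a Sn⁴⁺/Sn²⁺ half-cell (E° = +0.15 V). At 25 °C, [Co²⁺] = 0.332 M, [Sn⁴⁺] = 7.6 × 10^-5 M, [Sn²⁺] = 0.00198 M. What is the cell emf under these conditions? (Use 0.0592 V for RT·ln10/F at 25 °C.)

The Sn⁴⁺/Sn²⁺ couple has the higher reduction potential and acts as the cathode, so E°_cell = +0.15 − (-0.28) = 0.43 V.
Balancing electrons gives n = 2; the reaction quotient is Q = [Co²⁺]·[Sn²⁺]/[Sn⁴⁺] = 8.65.
At 25 °C, E = E° − (0.0592/n) log Q = 0.43 − (0.0592/2)(0.937) = 0.430 − 0.028 = 0.402 V.

0.402 V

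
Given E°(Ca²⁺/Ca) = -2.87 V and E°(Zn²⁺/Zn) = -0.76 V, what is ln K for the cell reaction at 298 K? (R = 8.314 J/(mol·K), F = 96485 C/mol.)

E°_cell = -0.76 − (-2.87) = 2.11 V, with n = 2 electrons transferred.
At equilibrium E = 0, so the Nernst equation gives ln K = nFE°/RT = (2)(96485)(2.11)/((8.314)(298)) = 164.34.

ln K = 164.3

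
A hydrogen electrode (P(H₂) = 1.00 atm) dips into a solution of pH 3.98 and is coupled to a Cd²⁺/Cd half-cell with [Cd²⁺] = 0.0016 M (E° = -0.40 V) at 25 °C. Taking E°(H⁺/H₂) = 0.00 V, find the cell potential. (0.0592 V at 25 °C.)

0.25 V

The hydrogen couple is the cathode, so E°_cell = 0.40 V; n = 2.
[H⁺] = 10^(−3.98) = 1 × 10^-4 M, and Q = [Cd²⁺]·P(H₂) / [H⁺]^2 = 1.46 × 10^5.
E = E° − (0.0592/2) log Q = 0.40 − (0.0592/2)(5.164) = 0.247 V.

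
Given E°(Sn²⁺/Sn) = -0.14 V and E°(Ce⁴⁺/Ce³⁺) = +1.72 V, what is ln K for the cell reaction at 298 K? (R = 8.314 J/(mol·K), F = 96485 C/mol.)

ln K = 144.9

E°_cell = +1.72 − (-0.14) = 1.86 V, with n = 2 electrons transferred.
At equilibrium E = 0, so the Nernst equation gives ln K = nFE°/RT = (2)(96485)(1.86)/((8.314)(298)) = 144.87.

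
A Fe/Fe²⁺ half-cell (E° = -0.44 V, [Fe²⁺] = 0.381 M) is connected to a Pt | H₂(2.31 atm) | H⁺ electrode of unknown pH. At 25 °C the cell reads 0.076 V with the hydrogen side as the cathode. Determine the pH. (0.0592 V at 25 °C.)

E°_cell = 0.44 V and n = 2.
log Q = n(E° − E)/0.0592 = 2×(0.44 − 0.076)/0.0592 = 12.297.
With Q = [Fe²⁺]·P(H₂) / [H⁺]^2, solving for [H⁺] gives log[H⁺] = -6.176, so pH = 6.18.

pH = 6.18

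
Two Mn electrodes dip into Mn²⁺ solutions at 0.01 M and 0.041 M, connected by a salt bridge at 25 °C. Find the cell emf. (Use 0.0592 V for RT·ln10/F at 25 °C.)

0.018 V

Both half-cells are Mn²⁺/Mn, so E°_cell = 0. The concentrated side is the cathode; the cell reaction moves Mn²⁺ from high to low concentration with n = 2.
Q = [Mn²⁺]_dilute/[Mn²⁺]_conc = 0.01/0.041 = 0.244.
E = 0 − (0.0592/2) log Q = −(0.0592/2)(-0.613) = 0.0181 V.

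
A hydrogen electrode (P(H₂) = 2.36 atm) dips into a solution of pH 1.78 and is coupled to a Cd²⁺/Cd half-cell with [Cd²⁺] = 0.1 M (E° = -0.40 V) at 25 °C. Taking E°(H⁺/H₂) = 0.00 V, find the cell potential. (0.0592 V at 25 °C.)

The hydrogen couple is the cathode, so E°_cell = 0.40 V; n = 2.
[H⁺] = 10^(−1.78) = 0.017 M, and Q = [Cd²⁺]·P(H₂) / [H⁺]^2 = 857.
E = E° − (0.0592/2) log Q = 0.40 − (0.0592/2)(2.933) = 0.313 V.

0.31 V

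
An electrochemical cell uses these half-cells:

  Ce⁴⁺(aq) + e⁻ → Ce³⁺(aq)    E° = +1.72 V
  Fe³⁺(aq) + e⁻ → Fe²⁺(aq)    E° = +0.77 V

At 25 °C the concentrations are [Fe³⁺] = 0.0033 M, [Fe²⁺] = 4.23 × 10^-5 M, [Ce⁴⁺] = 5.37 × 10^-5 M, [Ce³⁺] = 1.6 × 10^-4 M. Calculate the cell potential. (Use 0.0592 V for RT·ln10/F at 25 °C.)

The Ce⁴⁺/Ce³⁺ couple has the higher reduction potential and acts as the cathode, so E°_cell = +1.72 − (+0.77) = 0.95 V.
Balancing electrons gives n = 1; the reaction quotient is Q = [Fe³⁺]·[Ce³⁺]/([Fe²⁺]·[Ce⁴⁺]) = 232.
At 25 °C, E = E° − (0.0592/n) log Q = 0.95 − (0.0592/1)(2.366) = 0.950 − 0.140 = 0.810 V.

0.810 V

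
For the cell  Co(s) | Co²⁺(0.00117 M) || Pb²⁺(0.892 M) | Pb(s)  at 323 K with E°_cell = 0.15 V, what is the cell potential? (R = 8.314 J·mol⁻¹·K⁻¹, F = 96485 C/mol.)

0.242 V

Balancing electrons gives n = 2; the reaction quotient is Q = [Co²⁺]/[Pb²⁺] = 0.00131.
E = E° − (RT/nF) ln Q = 0.15 − (8.314×323)/(2×96485) × (-6.636) = 0.150 + 0.092 = 0.242 V.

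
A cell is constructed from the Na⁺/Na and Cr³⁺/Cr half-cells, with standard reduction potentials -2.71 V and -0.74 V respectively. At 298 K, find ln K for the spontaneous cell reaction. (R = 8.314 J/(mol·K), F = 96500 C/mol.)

E°_cell = -0.74 − (-2.71) = 1.97 V, with n = 3 electrons transferred.
At equilibrium E = 0, so the Nernst equation gives ln K = nFE°/RT = (3)(96500)(1.97)/((8.314)(298)) = 230.19.

ln K = 230.2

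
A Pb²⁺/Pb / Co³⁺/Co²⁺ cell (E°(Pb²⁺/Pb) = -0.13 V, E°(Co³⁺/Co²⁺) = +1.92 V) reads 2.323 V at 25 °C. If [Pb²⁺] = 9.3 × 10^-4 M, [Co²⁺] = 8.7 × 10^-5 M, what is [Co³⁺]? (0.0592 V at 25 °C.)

From the Nernst equation, log Q = n(E° − E)/0.0592 = 2(2.05 − 2.323)/0.0592 = -9.223, so Q = 5.98 × 10^-10.
With Q = [Pb²⁺]·[Co²⁺]^2/[Co³⁺]^2 and the known concentrations, [Co³⁺]^2 in the denominator gives [Co³⁺] = 0.11 M.

0.11 M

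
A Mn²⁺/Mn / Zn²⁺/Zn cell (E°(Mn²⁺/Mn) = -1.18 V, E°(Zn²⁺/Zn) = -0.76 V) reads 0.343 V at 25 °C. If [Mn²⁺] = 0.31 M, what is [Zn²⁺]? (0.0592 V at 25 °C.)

From the Nernst equation, log Q = n(E° − E)/0.0592 = 2(0.42 − 0.343)/0.0592 = 2.601, so Q = 399.
With Q = [Mn²⁺]/[Zn²⁺] and the known concentrations, [Zn²⁺] in the denominator gives [Zn²⁺] = 7.8 × 10^-4 M.

7.8 × 10^-4 M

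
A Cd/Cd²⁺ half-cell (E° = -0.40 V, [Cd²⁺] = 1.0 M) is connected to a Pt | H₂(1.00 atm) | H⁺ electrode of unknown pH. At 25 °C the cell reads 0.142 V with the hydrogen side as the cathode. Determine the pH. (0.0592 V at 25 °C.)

pH = 4.36

E°_cell = 0.40 V and n = 2.
log Q = n(E° − E)/0.0592 = 2×(0.40 − 0.142)/0.0592 = 8.716.
With Q = [Cd²⁺]·P(H₂) / [H⁺]^2, solving for [H⁺] gives log[H⁺] = -4.358, so pH = 4.36.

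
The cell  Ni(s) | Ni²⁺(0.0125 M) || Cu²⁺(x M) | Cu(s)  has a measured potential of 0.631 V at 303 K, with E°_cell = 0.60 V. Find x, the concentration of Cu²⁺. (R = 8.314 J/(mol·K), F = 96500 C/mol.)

From the Nernst equation, ln Q = nF(E° − E)/RT = 2×96500×(0.60 − 0.631)/(8.314×303) = -2.375, so Q = 0.0930.
With Q = [Ni²⁺]/[Cu²⁺] and the known concentrations, [Cu²⁺] in the denominator gives [Cu²⁺] = 0.13 M.

0.13 M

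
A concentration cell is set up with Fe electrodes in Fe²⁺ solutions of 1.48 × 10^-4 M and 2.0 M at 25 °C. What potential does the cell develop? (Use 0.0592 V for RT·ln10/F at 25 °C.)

Both half-cells are Fe²⁺/Fe, so E°_cell = 0. The concentrated side is the cathode; the cell reaction moves Fe²⁺ from high to low concentration with n = 2.
Q = [Fe²⁺]_dilute/[Fe²⁺]_conc = 1.48 × 10^-4/2.0 = 7.4 × 10^-5.
E = 0 − (0.0592/2) log Q = −(0.0592/2)(-4.131) = 0.1223 V.

0.12 V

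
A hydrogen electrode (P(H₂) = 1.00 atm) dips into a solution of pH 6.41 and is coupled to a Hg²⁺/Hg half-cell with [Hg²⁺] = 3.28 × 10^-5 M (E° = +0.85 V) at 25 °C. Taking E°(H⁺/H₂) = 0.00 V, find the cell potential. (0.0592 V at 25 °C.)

1.10 V

The Hg²⁺/Hg couple is the cathode, so E°_cell = 0.85 V; n = 2.
[H⁺] = 10^(−6.41) = 3.9 × 10^-7 M, and Q = [H⁺]^2 / ([Hg²⁺]·P(H₂)) = 4.61 × 10^-9.
E = E° − (0.0592/2) log Q = 0.85 − (0.0592/2)(-8.336) = 1.097 V.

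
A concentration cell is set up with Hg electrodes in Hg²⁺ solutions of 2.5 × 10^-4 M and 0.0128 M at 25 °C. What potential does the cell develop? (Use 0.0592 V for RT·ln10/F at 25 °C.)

0.051 V

Both half-cells are Hg²⁺/Hg, so E°_cell = 0. The concentrated side is the cathode; the cell reaction moves Hg²⁺ from high to low concentration with n = 2.
Q = [Hg²⁺]_dilute/[Hg²⁺]_conc = 2.5 × 10^-4/0.0128 = 0.0195.
E = 0 − (0.0592/2) log Q = −(0.0592/2)(-1.709) = 0.0506 V.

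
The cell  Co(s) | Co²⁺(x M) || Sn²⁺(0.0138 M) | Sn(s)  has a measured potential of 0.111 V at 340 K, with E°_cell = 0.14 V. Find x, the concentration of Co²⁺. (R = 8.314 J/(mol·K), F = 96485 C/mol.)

From the Nernst equation, ln Q = nF(E° − E)/RT = 2×96485×(0.14 − 0.111)/(8.314×340) = 1.980, so Q = 7.24.
With Q = [Co²⁺]/[Sn²⁺] and the known concentrations, [Co²⁺] in the numerator gives [Co²⁺] = 0.1 M.

0.1 M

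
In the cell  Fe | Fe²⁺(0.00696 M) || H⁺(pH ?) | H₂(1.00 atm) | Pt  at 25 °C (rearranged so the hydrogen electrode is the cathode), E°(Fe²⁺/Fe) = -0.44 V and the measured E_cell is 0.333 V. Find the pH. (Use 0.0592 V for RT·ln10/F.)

pH = 2.89

E°_cell = 0.44 V and n = 2.
log Q = n(E° − E)/0.0592 = 2×(0.44 − 0.333)/0.0592 = 3.615.
With Q = [Fe²⁺]·P(H₂) / [H⁺]^2, solving for [H⁺] gives log[H⁺] = -2.886, so pH = 2.89.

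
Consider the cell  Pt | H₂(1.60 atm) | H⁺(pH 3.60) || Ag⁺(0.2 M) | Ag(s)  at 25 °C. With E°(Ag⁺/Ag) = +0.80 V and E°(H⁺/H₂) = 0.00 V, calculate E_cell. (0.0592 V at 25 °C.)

The Ag⁺/Ag couple is the cathode, so E°_cell = 0.80 V; n = 2.
[H⁺] = 10^(−3.60) = 2.5 × 10^-4 M, and Q = [H⁺]^2 / ([Ag⁺]^2·P(H₂)) = 9.86 × 10^-7.
E = E° − (0.0592/2) log Q = 0.80 − (0.0592/2)(-6.006) = 0.978 V.

0.98 V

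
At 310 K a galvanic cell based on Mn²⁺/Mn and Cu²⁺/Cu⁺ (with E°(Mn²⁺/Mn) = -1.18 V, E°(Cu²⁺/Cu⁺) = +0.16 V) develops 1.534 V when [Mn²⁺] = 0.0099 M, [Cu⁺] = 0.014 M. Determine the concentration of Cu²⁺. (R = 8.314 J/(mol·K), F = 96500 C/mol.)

From the Nernst equation, ln Q = nF(E° − E)/RT = 2×96500×(1.34 − 1.534)/(8.314×310) = -14.527, so Q = 4.91 × 10^-7.
With Q = [Mn²⁺]·[Cu⁺]^2/[Cu²⁺]^2 and the known concentrations, [Cu²⁺]^2 in the denominator gives [Cu²⁺] = 2.0 M.

2.0 M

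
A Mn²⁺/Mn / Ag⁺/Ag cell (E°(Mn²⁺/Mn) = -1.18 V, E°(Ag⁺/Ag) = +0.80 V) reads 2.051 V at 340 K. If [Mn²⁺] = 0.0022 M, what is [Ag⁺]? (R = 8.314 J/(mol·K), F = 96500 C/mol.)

0.53 M

From the Nernst equation, ln Q = nF(E° − E)/RT = 2×96500×(1.98 − 2.051)/(8.314×340) = -4.848, so Q = 0.00785.
With Q = [Mn²⁺]/[Ag⁺]^2 and the known concentrations, [Ag⁺]^2 in the denominator gives [Ag⁺] = 0.53 M.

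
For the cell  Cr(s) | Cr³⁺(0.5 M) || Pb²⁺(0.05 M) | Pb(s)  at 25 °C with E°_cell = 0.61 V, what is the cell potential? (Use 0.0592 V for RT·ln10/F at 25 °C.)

Balancing electrons gives n = 6; the reaction quotient is Q = [Cr³⁺]^2/[Pb²⁺]^3 = 2000.
At 25 °C, E = E° − (0.0592/n) log Q = 0.61 − (0.0592/6)(3.301) = 0.610 − 0.033 = 0.577 V.

0.577 V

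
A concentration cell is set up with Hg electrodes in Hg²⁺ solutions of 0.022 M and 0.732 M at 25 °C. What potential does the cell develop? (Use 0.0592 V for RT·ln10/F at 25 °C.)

Both half-cells are Hg²⁺/Hg, so E°_cell = 0. The concentrated side is the cathode; the cell reaction moves Hg²⁺ from high to low concentration with n = 2.
Q = [Hg²⁺]_dilute/[Hg²⁺]_conc = 0.022/0.732 = 0.0301.
E = 0 − (0.0592/2) log Q = −(0.0592/2)(-1.522) = 0.0451 V.

0.045 V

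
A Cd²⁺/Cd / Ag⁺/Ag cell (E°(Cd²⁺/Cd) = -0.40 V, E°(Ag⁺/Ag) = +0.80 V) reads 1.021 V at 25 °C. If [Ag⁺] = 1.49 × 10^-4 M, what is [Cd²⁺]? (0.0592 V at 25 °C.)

From the Nernst equation, log Q = n(E° − E)/0.0592 = 2(1.20 − 1.021)/0.0592 = 6.047, so Q = 1.12 × 10^6.
With Q = [Cd²⁺]/[Ag⁺]^2 and the known concentrations, [Cd²⁺] in the numerator gives [Cd²⁺] = 0.025 M.

0.025 M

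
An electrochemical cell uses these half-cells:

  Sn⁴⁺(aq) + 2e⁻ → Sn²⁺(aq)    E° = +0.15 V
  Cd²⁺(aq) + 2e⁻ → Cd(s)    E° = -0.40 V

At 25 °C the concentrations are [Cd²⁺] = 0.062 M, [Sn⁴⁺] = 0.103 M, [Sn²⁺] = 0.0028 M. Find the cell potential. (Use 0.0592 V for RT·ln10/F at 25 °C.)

The Sn⁴⁺/Sn²⁺ couple has the higher reduction potential and acts as the cathode, so E°_cell = +0.15 − (-0.40) = 0.55 V.
Balancing electrons gives n = 2; the reaction quotient is Q = [Cd²⁺]·[Sn²⁺]/[Sn⁴⁺] = 0.00169.
At 25 °C, E = E° − (0.0592/n) log Q = 0.55 − (0.0592/2)(-2.773) = 0.550 + 0.082 = 0.632 V.

0.632 V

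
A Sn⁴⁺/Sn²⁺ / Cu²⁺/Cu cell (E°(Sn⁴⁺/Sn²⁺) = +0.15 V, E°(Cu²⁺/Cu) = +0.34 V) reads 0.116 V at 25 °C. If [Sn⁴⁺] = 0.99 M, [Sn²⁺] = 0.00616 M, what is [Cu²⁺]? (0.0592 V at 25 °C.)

From the Nernst equation, log Q = n(E° − E)/0.0592 = 2(0.19 − 0.116)/0.0592 = 2.500, so Q = 316.
With Q = [Sn⁴⁺]/([Sn²⁺]·[Cu²⁺]) and the known concentrations, [Cu²⁺] in the denominator gives [Cu²⁺] = 0.51 M.

0.51 M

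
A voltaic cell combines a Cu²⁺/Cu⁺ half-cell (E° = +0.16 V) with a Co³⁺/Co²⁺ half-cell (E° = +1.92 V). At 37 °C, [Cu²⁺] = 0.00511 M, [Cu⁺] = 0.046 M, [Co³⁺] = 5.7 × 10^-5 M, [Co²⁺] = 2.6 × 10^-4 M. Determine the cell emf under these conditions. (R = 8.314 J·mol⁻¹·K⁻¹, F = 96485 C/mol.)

The Co³⁺/Co²⁺ couple has the higher reduction potential and acts as the cathode, so E°_cell = +1.92 − (+0.16) = 1.76 V.
Balancing electrons gives n = 1; the reaction quotient is Q = [Cu²⁺]·[Co²⁺]/([Cu⁺]·[Co³⁺]) = 0.507.
E = E° − (RT/nF) ln Q = 1.76 − (8.314×310)/(1×96485) × (-0.680) = 1.760 + 0.018 = 1.778 V.

1.78 V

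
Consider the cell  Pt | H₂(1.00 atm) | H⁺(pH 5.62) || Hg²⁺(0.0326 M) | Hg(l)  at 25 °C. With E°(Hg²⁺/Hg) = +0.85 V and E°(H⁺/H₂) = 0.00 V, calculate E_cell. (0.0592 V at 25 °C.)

1.14 V

The Hg²⁺/Hg couple is the cathode, so E°_cell = 0.85 V; n = 2.
[H⁺] = 10^(−5.62) = 2.4 × 10^-6 M, and Q = [H⁺]^2 / ([Hg²⁺]·P(H₂)) = 1.77 × 10^-10.
E = E° − (0.0592/2) log Q = 0.85 − (0.0592/2)(-9.753) = 1.139 V.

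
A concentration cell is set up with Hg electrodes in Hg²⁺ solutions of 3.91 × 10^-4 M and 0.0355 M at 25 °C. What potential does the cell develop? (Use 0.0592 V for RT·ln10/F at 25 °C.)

0.058 V

Both half-cells are Hg²⁺/Hg, so E°_cell = 0. The concentrated side is the cathode; the cell reaction moves Hg²⁺ from high to low concentration with n = 2.
Q = [Hg²⁺]_dilute/[Hg²⁺]_conc = 3.91 × 10^-4/0.0355 = 0.0110.
E = 0 − (0.0592/2) log Q = −(0.0592/2)(-1.958) = 0.0580 V.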